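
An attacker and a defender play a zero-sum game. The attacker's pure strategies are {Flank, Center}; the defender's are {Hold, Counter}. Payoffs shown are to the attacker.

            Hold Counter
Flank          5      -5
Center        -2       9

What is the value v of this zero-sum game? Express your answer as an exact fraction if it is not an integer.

5/3

Row minima: Flank → -5, Center → -2; maximin = -2.
Column maxima: Hold → 5, Counter → 9; minimax = 5.
-2 ≠ 5, so there is no saddle point; optimal play is mixed.
Let the attacker play Flank with probability p. Expected payoff against Hold: 5p + (-2)(1−p) = 7p − 2; against Counter: (-5)p + 9(1−p) = −14p + 9.
Setting these equal: 7p − 2 = −14p + 9 ⇒ 21p = 11 ⇒ p = 11/21, and the value is (7)·(11/21) − 2 = 5/3.
For the defender: with q = P(Hold), equating Flank's and Center's payoffs gives 10q − 5 = −11q + 9 ⇒ q = 2/3.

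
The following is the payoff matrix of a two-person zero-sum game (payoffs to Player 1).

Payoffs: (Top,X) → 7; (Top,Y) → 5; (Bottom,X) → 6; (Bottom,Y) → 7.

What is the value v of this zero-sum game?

Row minima: Top → 5, Bottom → 6; maximin = 6.
Column maxima: X → 7, Y → 7; minimax = 7.
6 ≠ 7, so there is no saddle point; optimal play is mixed.
Let Player 1 play Top with probability p. Expected payoff against X: 7p + 6(1−p) = p + 6; against Y: 5p + 7(1−p) = −2p + 7.
Setting these equal: p + 6 = −2p + 7 ⇒ 3p = 1 ⇒ p = 1/3, and the value is (1)·(1/3) + 6 = 19/3.
For Player 2: with q = P(X), equating Top's and Bottom's payoffs gives 2q + 5 = −q + 7 ⇒ q = 2/3.

19/3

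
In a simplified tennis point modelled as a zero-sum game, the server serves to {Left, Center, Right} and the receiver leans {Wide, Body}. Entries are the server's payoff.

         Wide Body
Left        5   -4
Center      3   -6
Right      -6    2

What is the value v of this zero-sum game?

-14/17

Row minima: Left → -4, Center → -6, Right → -6; maximin = -4.
Column maxima: Wide → 5, Body → 2; minimax = 2.
-4 ≠ 2, so there is no saddle point; optimal play is mixed.
Center is strictly dominated by Left, so the server never plays it.
On the remaining 2×2 (Left, Right vs Wide, Body):
Let the server play Left with probability p. Expected payoff against Wide: 5p + (-6)(1−p) = 11p − 6; against Body: (-4)p + 2(1−p) = −6p + 2.
Setting these equal: 11p − 6 = −6p + 2 ⇒ 17p = 8 ⇒ p = 8/17, and the value is (11)·(8/17) − 6 = -14/17.
For the receiver: with q = P(Wide), equating Left's and Right's payoffs gives 9q − 4 = −8q + 2 ⇒ q = 6/17.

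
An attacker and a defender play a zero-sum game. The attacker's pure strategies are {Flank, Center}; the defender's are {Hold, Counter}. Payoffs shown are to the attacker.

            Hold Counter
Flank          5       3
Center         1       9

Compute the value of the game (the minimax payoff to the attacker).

Row minima: Flank → 3, Center → 1; maximin = 3.
Column maxima: Hold → 5, Counter → 9; minimax = 5.
3 ≠ 5, so there is no saddle point; optimal play is mixed.
Let the attacker play Flank with probability p. Expected payoff against Hold: 5p + 1(1−p) = 4p + 1; against Counter: 3p + 9(1−p) = −6p + 9.
Setting these equal: 4p + 1 = −6p + 9 ⇒ 10p = 8 ⇒ p = 4/5, and the value is (4)·(4/5) + 1 = 21/5.
For the defender: with q = P(Hold), equating Flank's and Center's payoffs gives 2q + 3 = −8q + 9 ⇒ q = 3/5.

21/5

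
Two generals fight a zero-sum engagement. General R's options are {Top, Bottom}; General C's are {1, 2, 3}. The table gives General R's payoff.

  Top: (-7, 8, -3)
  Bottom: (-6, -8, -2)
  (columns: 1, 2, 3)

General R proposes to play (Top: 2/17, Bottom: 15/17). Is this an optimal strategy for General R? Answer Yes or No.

Against 1 this mix gives (2/17)·(-7) + (15/17)·(-6) = -104/17.
Against 2 this mix gives (2/17)·8 + (15/17)·(-8) = -104/17.
Against 3 this mix gives (2/17)·(-3) + (15/17)·(-2) = -36/17.
All of General C's active replies (1, 2) yield -104/17, and no column does worse for General R. The mix makes General C indifferent and guarantees -104/17, so it is optimal.

Yes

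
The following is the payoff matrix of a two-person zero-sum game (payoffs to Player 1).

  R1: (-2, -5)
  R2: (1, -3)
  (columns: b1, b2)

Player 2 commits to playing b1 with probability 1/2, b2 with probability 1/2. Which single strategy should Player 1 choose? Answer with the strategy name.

Expected payoff of R1: (1/2)·(-2) + (1/2)·(-5) = -7/2.
Expected payoff of R2: (1/2)·1 + (1/2)·(-3) = -1.
The largest is -1, so Player 1's best response is R2.

R2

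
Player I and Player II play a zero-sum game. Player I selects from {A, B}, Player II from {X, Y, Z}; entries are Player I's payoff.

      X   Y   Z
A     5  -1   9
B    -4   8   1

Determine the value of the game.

Row minima: A → -1, B → -4; maximin = -1.
Column maxima: X → 5, Y → 8, Z → 9; minimax = 5.
-1 ≠ 5, so there is no saddle point; optimal play is mixed.
Z is strictly dominated by X (it gives Player I strictly more in every row), so Player II never plays it.
On the remaining 2×2 (A, B vs X, Y):
Let Player I play A with probability p. Expected payoff against X: 5p + (-4)(1−p) = 9p − 4; against Y: (-1)p + 8(1−p) = −9p + 8.
Setting these equal: 9p − 4 = −9p + 8 ⇒ 18p = 12 ⇒ p = 2/3, and the value is (9)·(2/3) − 4 = 2.
For Player II: with q = P(X), equating A's and B's payoffs gives 6q − 1 = −12q + 8 ⇒ q = 1/2.

2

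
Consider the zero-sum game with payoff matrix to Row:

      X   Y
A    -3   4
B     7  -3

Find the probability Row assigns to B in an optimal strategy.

Row minima: A → -3, B → -3; maximin = -3.
Column maxima: X → 7, Y → 4; minimax = 4.
-3 ≠ 4, so there is no saddle point; optimal play is mixed.
Let Row play A with probability p. Expected payoff against X: (-3)p + 7(1−p) = −10p + 7; against Y: 4p + (-3)(1−p) = 7p − 3.
Setting these equal: −10p + 7 = 7p − 3 ⇒ −17p = -10 ⇒ p = 10/17, and the value is (-10)·(10/17) + 7 = 19/17.
For Column: with q = P(X), equating A's and B's payoffs gives −7q + 4 = 10q − 3 ⇒ q = 7/17.

7/17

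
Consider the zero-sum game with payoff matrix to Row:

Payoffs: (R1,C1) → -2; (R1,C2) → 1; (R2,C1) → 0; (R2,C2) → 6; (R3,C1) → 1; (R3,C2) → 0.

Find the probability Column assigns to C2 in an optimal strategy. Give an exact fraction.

1/7

Row minima: R1 → -2, R2 → 0, R3 → 0; maximin = 0.
Column maxima: C1 → 1, C2 → 6; minimax = 1.
0 ≠ 1, so there is no saddle point; optimal play is mixed.
R1 is strictly dominated by R2, so Row never plays it.
On the remaining 2×2 (R2, R3 vs C1, C2):
Let Row play R2 with probability p. Expected payoff against C1: 0p + 1(1−p) = −p + 1; against C2: 6p + 0(1−p) = 6p.
Setting these equal: −p + 1 = 6p ⇒ −7p = -1 ⇒ p = 1/7, and the value is (-1)·(1/7) + 1 = 6/7.
For Column: with q = P(C1), equating R2's and R3's payoffs gives −6q + 6 = q ⇒ q = 6/7.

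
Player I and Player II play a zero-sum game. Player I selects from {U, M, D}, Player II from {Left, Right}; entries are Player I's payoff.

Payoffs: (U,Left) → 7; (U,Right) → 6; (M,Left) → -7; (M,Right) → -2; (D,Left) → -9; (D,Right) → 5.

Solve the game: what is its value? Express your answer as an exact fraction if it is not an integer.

6

Row minima: U → 6, M → -7, D → -9; maximin = 6.
Column maxima: Left → 7, Right → 6; minimax = 6.
Since maximin = minimax = 6, there is a saddle point and the value is 6.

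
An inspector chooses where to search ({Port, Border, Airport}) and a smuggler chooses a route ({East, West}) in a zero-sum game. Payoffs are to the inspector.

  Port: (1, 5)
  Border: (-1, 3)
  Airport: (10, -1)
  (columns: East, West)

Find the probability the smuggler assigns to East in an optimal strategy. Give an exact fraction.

2/5

Row minima: Port → 1, Border → -1, Airport → -1; maximin = 1.
Column maxima: East → 10, West → 5; minimax = 5.
1 ≠ 5, so there is no saddle point; optimal play is mixed.
Border is strictly dominated by Port, so the inspector never plays it.
On the remaining 2×2 (Port, Airport vs East, West):
Let the inspector play Port with probability p. Expected payoff against East: 1p + 10(1−p) = −9p + 10; against West: 5p + (-1)(1−p) = 6p − 1.
Setting these equal: −9p + 10 = 6p − 1 ⇒ −15p = -11 ⇒ p = 11/15, and the value is (-9)·(11/15) + 10 = 17/5.
For the smuggler: with q = P(East), equating Port's and Airport's payoffs gives −4q + 5 = 11q − 1 ⇒ q = 2/5.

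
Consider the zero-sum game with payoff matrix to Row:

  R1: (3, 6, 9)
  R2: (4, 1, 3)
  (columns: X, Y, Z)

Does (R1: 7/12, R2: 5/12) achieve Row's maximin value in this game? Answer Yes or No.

Against X this mix gives (7/12)·3 + (5/12)·4 = 41/12.
Against Y this mix gives (7/12)·6 + (5/12)·1 = 47/12.
Against Z this mix gives (7/12)·9 + (5/12)·3 = 13/2.
Column will play X, holding Row to 41/12. Shifting weight toward the row that does better against X would raise this floor (the equalizing mix achieves 7/2 against both X and Y), so the proposed strategy is not optimal.

No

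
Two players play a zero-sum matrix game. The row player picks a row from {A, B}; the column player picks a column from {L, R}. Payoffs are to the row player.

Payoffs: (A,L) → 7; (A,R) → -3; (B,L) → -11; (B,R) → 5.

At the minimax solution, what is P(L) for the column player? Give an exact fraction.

Row minima: A → -3, B → -11; maximin = -3.
Column maxima: L → 7, R → 5; minimax = 5.
-3 ≠ 5, so there is no saddle point; optimal play is mixed.
Let the row player play A with probability p. Expected payoff against L: 7p + (-11)(1−p) = 18p − 11; against R: (-3)p + 5(1−p) = −8p + 5.
Setting these equal: 18p − 11 = −8p + 5 ⇒ 26p = 16 ⇒ p = 8/13, and the value is (18)·(8/13) − 11 = 1/13.
For the column player: with q = P(L), equating A's and B's payoffs gives 10q − 3 = −16q + 5 ⇒ q = 4/13.

4/13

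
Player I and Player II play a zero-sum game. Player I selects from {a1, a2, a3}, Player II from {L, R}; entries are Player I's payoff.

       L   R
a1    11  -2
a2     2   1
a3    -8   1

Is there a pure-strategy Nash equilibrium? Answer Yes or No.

Yes

Row minima: a1 → -2, a2 → 1, a3 → -8; maximin = 1.
Column maxima: L → 11, R → 1; minimax = 1.
maximin = minimax = 1, so a saddle point exists.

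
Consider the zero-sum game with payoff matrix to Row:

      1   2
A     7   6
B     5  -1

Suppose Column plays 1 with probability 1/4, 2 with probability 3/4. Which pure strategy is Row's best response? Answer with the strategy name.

A

Expected payoff of A: (1/4)·7 + (3/4)·6 = 25/4.
Expected payoff of B: (1/4)·5 + (3/4)·(-1) = 1/2.
The largest is 25/4, so Row's best response is A.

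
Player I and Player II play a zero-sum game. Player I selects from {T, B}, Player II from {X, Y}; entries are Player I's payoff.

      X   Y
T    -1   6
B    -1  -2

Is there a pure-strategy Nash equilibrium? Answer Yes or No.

Yes

Row minima: T → -1, B → -2; maximin = -1.
Column maxima: X → -1, Y → 6; minimax = -1.
maximin = minimax = -1, so a saddle point exists.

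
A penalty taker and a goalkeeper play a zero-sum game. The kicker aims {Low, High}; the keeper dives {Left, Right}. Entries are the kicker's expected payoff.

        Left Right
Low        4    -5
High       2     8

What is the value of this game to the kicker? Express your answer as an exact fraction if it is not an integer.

14/5

Row minima: Low → -5, High → 2; maximin = 2.
Column maxima: Left → 4, Right → 8; minimax = 4.
2 ≠ 4, so there is no saddle point; optimal play is mixed.
Let the kicker play Low with probability p. Expected payoff against Left: 4p + 2(1−p) = 2p + 2; against Right: (-5)p + 8(1−p) = −13p + 8.
Setting these equal: 2p + 2 = −13p + 8 ⇒ 15p = 6 ⇒ p = 2/5, and the value is (2)·(2/5) + 2 = 14/5.
For the keeper: with q = P(Left), equating Low's and High's payoffs gives 9q − 5 = −6q + 8 ⇒ q = 13/15.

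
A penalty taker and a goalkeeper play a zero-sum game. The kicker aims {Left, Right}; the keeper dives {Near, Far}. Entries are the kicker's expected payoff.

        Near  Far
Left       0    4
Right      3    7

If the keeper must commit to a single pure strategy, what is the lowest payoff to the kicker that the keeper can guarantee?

Column maxima: Near → 3, Far → 7.
The smallest of these is 3.

3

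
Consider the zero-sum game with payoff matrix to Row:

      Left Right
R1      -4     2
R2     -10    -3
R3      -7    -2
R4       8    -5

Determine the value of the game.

-4/19

Row minima: R1 → -4, R2 → -10, R3 → -7, R4 → -5; maximin = -4.
Column maxima: Left → 8, Right → 2; minimax = 2.
-4 ≠ 2, so there is no saddle point; optimal play is mixed.
R2 is strictly dominated by R1, so Row never plays it.
R3 is strictly dominated by R1, so Row never plays it.
On the remaining 2×2 (R1, R4 vs Left, Right):
Let Row play R1 with probability p. Expected payoff against Left: (-4)p + 8(1−p) = −12p + 8; against Right: 2p + (-5)(1−p) = 7p − 5.
Setting these equal: −12p + 8 = 7p − 5 ⇒ −19p = -13 ⇒ p = 13/19, and the value is (-12)·(13/19) + 8 = -4/19.
For Column: with q = P(Left), equating R1's and R4's payoffs gives −6q + 2 = 13q − 5 ⇒ q = 7/19.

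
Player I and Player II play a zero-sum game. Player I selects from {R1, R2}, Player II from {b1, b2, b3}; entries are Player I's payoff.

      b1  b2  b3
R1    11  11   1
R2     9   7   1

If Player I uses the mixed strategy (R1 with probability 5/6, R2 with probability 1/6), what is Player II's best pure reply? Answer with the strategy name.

If Player II plays b1, Player I's expected payoff is (5/6)·11 + (1/6)·9 = 32/3.
If Player II plays b2, Player I's expected payoff is (5/6)·11 + (1/6)·7 = 31/3.
If Player II plays b3, Player I's expected payoff is (5/6)·1 + (1/6)·1 = 1.
Player II minimizes Player I's payoff; the smallest is 1, so the best response is b3.

b3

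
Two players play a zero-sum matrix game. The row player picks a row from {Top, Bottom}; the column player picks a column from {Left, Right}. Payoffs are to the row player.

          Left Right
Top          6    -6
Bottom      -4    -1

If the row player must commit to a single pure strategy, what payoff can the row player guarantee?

-4

Row minima: Top → -6, Bottom → -4.
The best of these is -4.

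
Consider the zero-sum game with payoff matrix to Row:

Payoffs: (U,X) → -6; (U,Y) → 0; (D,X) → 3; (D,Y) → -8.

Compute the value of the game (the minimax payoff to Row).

Row minima: U → -6, D → -8; maximin = -6.
Column maxima: X → 3, Y → 0; minimax = 0.
-6 ≠ 0, so there is no saddle point; optimal play is mixed.
Let Row play U with probability p. Expected payoff against X: (-6)p + 3(1−p) = −9p + 3; against Y: 0p + (-8)(1−p) = 8p − 8.
Setting these equal: −9p + 3 = 8p − 8 ⇒ −17p = -11 ⇒ p = 11/17, and the value is (-9)·(11/17) + 3 = -48/17.
For Column: with q = P(X), equating U's and D's payoffs gives −6q = 11q − 8 ⇒ q = 8/17.

-48/17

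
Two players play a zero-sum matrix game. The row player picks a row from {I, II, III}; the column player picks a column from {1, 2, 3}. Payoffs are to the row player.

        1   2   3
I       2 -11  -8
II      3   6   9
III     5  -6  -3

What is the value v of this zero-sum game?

24/7

Row minima: I → -11, II → 3, III → -6; maximin = 3.
Column maxima: 1 → 5, 2 → 6, 3 → 9; minimax = 5.
3 ≠ 5, so there is no saddle point; optimal play is mixed.
I is strictly dominated by II, so the row player never plays it.
3 is strictly dominated by 2 (it gives the row player strictly more in every row), so the column player never plays it.
On the remaining 2×2 (II, III vs 1, 2):
Let the row player play II with probability p. Expected payoff against 1: 3p + 5(1−p) = −2p + 5; against 2: 6p + (-6)(1−p) = 12p − 6.
Setting these equal: −2p + 5 = 12p − 6 ⇒ −14p = -11 ⇒ p = 11/14, and the value is (-2)·(11/14) + 5 = 24/7.
For the column player: with q = P(1), equating II's and III's payoffs gives −3q + 6 = 11q − 6 ⇒ q = 6/7.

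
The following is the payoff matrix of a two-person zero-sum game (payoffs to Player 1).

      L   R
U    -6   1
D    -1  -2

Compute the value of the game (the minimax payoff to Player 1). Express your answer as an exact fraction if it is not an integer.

Row minima: U → -6, D → -2; maximin = -2.
Column maxima: L → -1, R → 1; minimax = -1.
-2 ≠ -1, so there is no saddle point; optimal play is mixed.
Let Player 1 play U with probability p. Expected payoff against L: (-6)p + (-1)(1−p) = −5p − 1; against R: 1p + (-2)(1−p) = 3p − 2.
Setting these equal: −5p − 1 = 3p − 2 ⇒ −8p = -1 ⇒ p = 1/8, and the value is (-5)·(1/8) − 1 = -13/8.
For Player 2: with q = P(L), equating U's and D's payoffs gives −7q + 1 = q − 2 ⇒ q = 3/8.

-13/8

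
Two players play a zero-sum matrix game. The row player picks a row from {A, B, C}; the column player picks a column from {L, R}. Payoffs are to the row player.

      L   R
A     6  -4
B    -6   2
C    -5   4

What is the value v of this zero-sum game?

4/19

Row minima: A → -4, B → -6, C → -5; maximin = -4.
Column maxima: L → 6, R → 4; minimax = 4.
-4 ≠ 4, so there is no saddle point; optimal play is mixed.
B is strictly dominated by C, so the row player never plays it.
On the remaining 2×2 (A, C vs L, R):
Let the row player play A with probability p. Expected payoff against L: 6p + (-5)(1−p) = 11p − 5; against R: (-4)p + 4(1−p) = −8p + 4.
Setting these equal: 11p − 5 = −8p + 4 ⇒ 19p = 9 ⇒ p = 9/19, and the value is (11)·(9/19) − 5 = 4/19.
For the column player: with q = P(L), equating A's and C's payoffs gives 10q − 4 = −9q + 4 ⇒ q = 8/19.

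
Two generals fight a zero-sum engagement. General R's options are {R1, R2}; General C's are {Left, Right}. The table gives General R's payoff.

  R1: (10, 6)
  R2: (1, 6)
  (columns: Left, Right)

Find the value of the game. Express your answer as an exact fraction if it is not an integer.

6

Row minima: R1 → 6, R2 → 1; maximin = 6.
Column maxima: Left → 10, Right → 6; minimax = 6.
Since maximin = minimax = 6, there is a saddle point and the value is 6.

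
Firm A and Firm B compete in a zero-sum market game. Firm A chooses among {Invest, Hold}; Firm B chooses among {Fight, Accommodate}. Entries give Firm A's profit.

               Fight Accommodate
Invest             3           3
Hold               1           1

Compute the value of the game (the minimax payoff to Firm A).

3

Row minima: Invest → 3, Hold → 1; maximin = 3.
Column maxima: Fight → 3, Accommodate → 3; minimax = 3.
Since maximin = minimax = 3, there is a saddle point and the value is 3.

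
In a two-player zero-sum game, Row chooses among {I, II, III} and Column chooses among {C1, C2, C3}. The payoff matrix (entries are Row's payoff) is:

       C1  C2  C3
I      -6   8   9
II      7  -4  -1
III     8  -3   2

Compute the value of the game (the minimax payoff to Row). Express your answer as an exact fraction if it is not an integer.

46/25

Row minima: I → -6, II → -4, III → -3; maximin = -3.
Column maxima: C1 → 8, C2 → 8, C3 → 9; minimax = 8.
-3 ≠ 8, so there is no saddle point; optimal play is mixed.
II is strictly dominated by III, so Row never plays it.
C3 is strictly dominated by C2 (it gives Row strictly more in every row), so Column never plays it.
On the remaining 2×2 (I, III vs C1, C2):
Let Row play I with probability p. Expected payoff against C1: (-6)p + 8(1−p) = −14p + 8; against C2: 8p + (-3)(1−p) = 11p − 3.
Setting these equal: −14p + 8 = 11p − 3 ⇒ −25p = -11 ⇒ p = 11/25, and the value is (-14)·(11/25) + 8 = 46/25.
For Column: with q = P(C1), equating I's and III's payoffs gives −14q + 8 = 11q − 3 ⇒ q = 11/25.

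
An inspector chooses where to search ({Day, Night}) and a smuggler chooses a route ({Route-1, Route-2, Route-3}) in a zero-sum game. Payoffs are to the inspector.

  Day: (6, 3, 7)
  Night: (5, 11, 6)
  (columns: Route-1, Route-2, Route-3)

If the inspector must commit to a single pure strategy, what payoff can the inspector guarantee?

5

Row minima: Day → 3, Night → 5.
The best of these is 5.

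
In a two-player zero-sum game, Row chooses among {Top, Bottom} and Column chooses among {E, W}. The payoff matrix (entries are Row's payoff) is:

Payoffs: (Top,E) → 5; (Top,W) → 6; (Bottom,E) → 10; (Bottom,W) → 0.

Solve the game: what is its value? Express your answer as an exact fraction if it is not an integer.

Row minima: Top → 5, Bottom → 0; maximin = 5.
Column maxima: E → 10, W → 6; minimax = 6.
5 ≠ 6, so there is no saddle point; optimal play is mixed.
Let Row play Top with probability p. Expected payoff against E: 5p + 10(1−p) = −5p + 10; against W: 6p + 0(1−p) = 6p.
Setting these equal: −5p + 10 = 6p ⇒ −11p = -10 ⇒ p = 10/11, and the value is (-5)·(10/11) + 10 = 60/11.
For Column: with q = P(E), equating Top's and Bottom's payoffs gives −q + 6 = 10q ⇒ q = 6/11.

60/11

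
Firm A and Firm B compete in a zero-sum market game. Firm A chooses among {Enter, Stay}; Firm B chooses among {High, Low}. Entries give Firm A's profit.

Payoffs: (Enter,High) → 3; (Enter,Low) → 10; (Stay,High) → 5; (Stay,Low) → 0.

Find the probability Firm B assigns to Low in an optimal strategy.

Row minima: Enter → 3, Stay → 0; maximin = 3.
Column maxima: High → 5, Low → 10; minimax = 5.
3 ≠ 5, so there is no saddle point; optimal play is mixed.
Let Firm A play Enter with probability p. Expected payoff against High: 3p + 5(1−p) = −2p + 5; against Low: 10p + 0(1−p) = 10p.
Setting these equal: −2p + 5 = 10p ⇒ −12p = -5 ⇒ p = 5/12, and the value is (-2)·(5/12) + 5 = 25/6.
For Firm B: with q = P(High), equating Enter's and Stay's payoffs gives −7q + 10 = 5q ⇒ q = 5/6.

1/6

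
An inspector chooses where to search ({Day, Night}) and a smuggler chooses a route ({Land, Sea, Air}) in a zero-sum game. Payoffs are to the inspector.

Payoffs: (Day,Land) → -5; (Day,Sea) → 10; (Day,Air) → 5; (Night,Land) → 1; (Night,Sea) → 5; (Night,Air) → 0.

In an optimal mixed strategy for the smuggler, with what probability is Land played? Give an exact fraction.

Row minima: Day → -5, Night → 0; maximin = 0.
Column maxima: Land → 1, Sea → 10, Air → 5; minimax = 1.
0 ≠ 1, so there is no saddle point; optimal play is mixed.
Sea is strictly dominated by Land (it gives the inspector strictly more in every row), so the smuggler never plays it.
On the remaining 2×2 (Day, Night vs Land, Air):
Let the inspector play Day with probability p. Expected payoff against Land: (-5)p + 1(1−p) = −6p + 1; against Air: 5p + 0(1−p) = 5p.
Setting these equal: −6p + 1 = 5p ⇒ −11p = -1 ⇒ p = 1/11, and the value is (-6)·(1/11) + 1 = 5/11.
For the smuggler: with q = P(Land), equating Day's and Night's payoffs gives −10q + 5 = q ⇒ q = 5/11.

5/11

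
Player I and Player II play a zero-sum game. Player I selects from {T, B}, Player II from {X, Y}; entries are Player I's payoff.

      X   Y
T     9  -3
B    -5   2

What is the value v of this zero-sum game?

Row minima: T → -3, B → -5; maximin = -3.
Column maxima: X → 9, Y → 2; minimax = 2.
-3 ≠ 2, so there is no saddle point; optimal play is mixed.
Let Player I play T with probability p. Expected payoff against X: 9p + (-5)(1−p) = 14p − 5; against Y: (-3)p + 2(1−p) = −5p + 2.
Setting these equal: 14p − 5 = −5p + 2 ⇒ 19p = 7 ⇒ p = 7/19, and the value is (14)·(7/19) − 5 = 3/19.
For Player II: with q = P(X), equating T's and B's payoffs gives 12q − 3 = −7q + 2 ⇒ q = 5/19.

3/19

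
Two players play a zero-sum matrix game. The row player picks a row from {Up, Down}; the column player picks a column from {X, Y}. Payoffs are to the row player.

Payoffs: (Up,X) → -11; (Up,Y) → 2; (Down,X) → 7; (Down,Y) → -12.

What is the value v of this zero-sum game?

Row minima: Up → -11, Down → -12; maximin = -11.
Column maxima: X → 7, Y → 2; minimax = 2.
-11 ≠ 2, so there is no saddle point; optimal play is mixed.
Let the row player play Up with probability p. Expected payoff against X: (-11)p + 7(1−p) = −18p + 7; against Y: 2p + (-12)(1−p) = 14p − 12.
Setting these equal: −18p + 7 = 14p − 12 ⇒ −32p = -19 ⇒ p = 19/32, and the value is (-18)·(19/32) + 7 = -59/16.
For the column player: with q = P(X), equating Up's and Down's payoffs gives −13q + 2 = 19q − 12 ⇒ q = 7/16.

-59/16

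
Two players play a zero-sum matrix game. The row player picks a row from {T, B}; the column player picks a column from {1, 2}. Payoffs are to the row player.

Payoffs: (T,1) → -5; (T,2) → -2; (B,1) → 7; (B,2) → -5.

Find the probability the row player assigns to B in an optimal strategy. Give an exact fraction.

1/5

Row minima: T → -5, B → -5; maximin = -5.
Column maxima: 1 → 7, 2 → -2; minimax = -2.
-5 ≠ -2, so there is no saddle point; optimal play is mixed.
Let the row player play T with probability p. Expected payoff against 1: (-5)p + 7(1−p) = −12p + 7; against 2: (-2)p + (-5)(1−p) = 3p − 5.
Setting these equal: −12p + 7 = 3p − 5 ⇒ −15p = -12 ⇒ p = 4/5, and the value is (-12)·(4/5) + 7 = -13/5.
For the column player: with q = P(1), equating T's and B's payoffs gives −3q − 2 = 12q − 5 ⇒ q = 1/5.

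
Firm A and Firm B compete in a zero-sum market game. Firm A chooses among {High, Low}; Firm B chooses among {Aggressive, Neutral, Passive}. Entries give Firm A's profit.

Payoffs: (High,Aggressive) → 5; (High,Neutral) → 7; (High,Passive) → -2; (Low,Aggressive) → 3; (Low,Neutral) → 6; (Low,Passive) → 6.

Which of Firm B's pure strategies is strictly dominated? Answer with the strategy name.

Aggressive holds Firm A's payoff strictly below Neutral in every row: 5 < 7, 3 < 6.
So Neutral is strictly dominated for Firm B.

Neutral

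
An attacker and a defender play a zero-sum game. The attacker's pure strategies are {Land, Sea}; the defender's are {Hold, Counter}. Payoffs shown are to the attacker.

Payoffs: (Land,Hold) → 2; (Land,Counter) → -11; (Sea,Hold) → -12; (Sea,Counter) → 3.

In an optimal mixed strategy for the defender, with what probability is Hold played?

1/2

Row minima: Land → -11, Sea → -12; maximin = -11.
Column maxima: Hold → 2, Counter → 3; minimax = 2.
-11 ≠ 2, so there is no saddle point; optimal play is mixed.
Let the attacker play Land with probability p. Expected payoff against Hold: 2p + (-12)(1−p) = 14p − 12; against Counter: (-11)p + 3(1−p) = −14p + 3.
Setting these equal: 14p − 12 = −14p + 3 ⇒ 28p = 15 ⇒ p = 15/28, and the value is (14)·(15/28) − 12 = -9/2.
For the defender: with q = P(Hold), equating Land's and Sea's payoffs gives 13q − 11 = −15q + 3 ⇒ q = 1/2.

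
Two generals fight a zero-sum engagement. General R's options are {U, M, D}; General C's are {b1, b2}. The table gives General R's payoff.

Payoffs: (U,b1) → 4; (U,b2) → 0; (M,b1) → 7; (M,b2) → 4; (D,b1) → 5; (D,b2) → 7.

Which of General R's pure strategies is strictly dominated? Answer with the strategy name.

M gives a strictly higher payoff than U against every column: 7 > 4, 4 > 0.
So U is strictly dominated and General R never plays it.

U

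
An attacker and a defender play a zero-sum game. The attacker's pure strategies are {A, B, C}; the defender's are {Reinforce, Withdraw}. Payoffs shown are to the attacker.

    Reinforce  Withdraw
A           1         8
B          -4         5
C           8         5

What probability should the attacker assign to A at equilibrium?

3/10

Row minima: A → 1, B → -4, C → 5; maximin = 5.
Column maxima: Reinforce → 8, Withdraw → 8; minimax = 8.
5 ≠ 8, so there is no saddle point; optimal play is mixed.
B is strictly dominated by A, so the attacker never plays it.
On the remaining 2×2 (A, C vs Reinforce, Withdraw):
Let the attacker play A with probability p. Expected payoff against Reinforce: 1p + 8(1−p) = −7p + 8; against Withdraw: 8p + 5(1−p) = 3p + 5.
Setting these equal: −7p + 8 = 3p + 5 ⇒ −10p = -3 ⇒ p = 3/10, and the value is (-7)·(3/10) + 8 = 59/10.
For the defender: with q = P(Reinforce), equating A's and C's payoffs gives −7q + 8 = 3q + 5 ⇒ q = 3/10.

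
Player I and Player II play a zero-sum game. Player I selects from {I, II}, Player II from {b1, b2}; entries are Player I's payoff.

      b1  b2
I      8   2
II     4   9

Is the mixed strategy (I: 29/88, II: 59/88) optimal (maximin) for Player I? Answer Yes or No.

Against b1 this mix gives (29/88)·8 + (59/88)·4 = 117/22.
Against b2 this mix gives (29/88)·2 + (59/88)·9 = 589/88.
Player II will play b1, holding Player I to 117/22. Shifting weight toward the row that does better against b1 would raise this floor (the equalizing mix achieves 64/11 against both b1 and b2), so the proposed strategy is not optimal.

No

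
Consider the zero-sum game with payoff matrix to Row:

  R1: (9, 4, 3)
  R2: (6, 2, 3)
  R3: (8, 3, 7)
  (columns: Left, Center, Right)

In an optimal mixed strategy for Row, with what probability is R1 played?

4/5

Row minima: R1 → 3, R2 → 2, R3 → 3; maximin = 3.
Column maxima: Left → 9, Center → 4, Right → 7; minimax = 4.
3 ≠ 4, so there is no saddle point; optimal play is mixed.
R2 is strictly dominated by R3, so Row never plays it.
Left is strictly dominated by Center (it gives Row strictly more in every row), so Column never plays it.
On the remaining 2×2 (R1, R3 vs Center, Right):
Let Row play R1 with probability p. Expected payoff against Center: 4p + 3(1−p) = p + 3; against Right: 3p + 7(1−p) = −4p + 7.
Setting these equal: p + 3 = −4p + 7 ⇒ 5p = 4 ⇒ p = 4/5, and the value is (1)·(4/5) + 3 = 19/5.
For Column: with q = P(Center), equating R1's and R3's payoffs gives q + 3 = −4q + 7 ⇒ q = 4/5.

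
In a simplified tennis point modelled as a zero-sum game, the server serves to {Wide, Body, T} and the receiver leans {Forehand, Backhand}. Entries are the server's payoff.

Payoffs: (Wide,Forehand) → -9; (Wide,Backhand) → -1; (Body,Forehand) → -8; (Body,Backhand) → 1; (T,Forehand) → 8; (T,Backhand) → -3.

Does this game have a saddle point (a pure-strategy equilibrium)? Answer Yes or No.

Row minima: Wide → -9, Body → -8, T → -3; maximin = -3.
Column maxima: Forehand → 8, Backhand → 1; minimax = 1.
-3 ≠ 1, so no pure-strategy equilibrium exists.

No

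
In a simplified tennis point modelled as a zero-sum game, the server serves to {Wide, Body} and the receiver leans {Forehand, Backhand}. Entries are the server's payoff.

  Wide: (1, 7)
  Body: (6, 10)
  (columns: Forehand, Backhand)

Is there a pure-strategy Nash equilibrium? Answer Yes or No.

Yes

Row minima: Wide → 1, Body → 6; maximin = 6.
Column maxima: Forehand → 6, Backhand → 10; minimax = 6.
maximin = minimax = 6, so a saddle point exists.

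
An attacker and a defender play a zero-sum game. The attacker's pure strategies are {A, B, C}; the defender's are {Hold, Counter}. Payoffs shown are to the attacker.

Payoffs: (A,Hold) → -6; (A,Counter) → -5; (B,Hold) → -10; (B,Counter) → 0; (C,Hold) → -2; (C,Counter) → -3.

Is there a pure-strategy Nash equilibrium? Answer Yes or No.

Row minima: A → -6, B → -10, C → -3; maximin = -3.
Column maxima: Hold → -2, Counter → 0; minimax = -2.
-3 ≠ -2, so no pure-strategy equilibrium exists.

No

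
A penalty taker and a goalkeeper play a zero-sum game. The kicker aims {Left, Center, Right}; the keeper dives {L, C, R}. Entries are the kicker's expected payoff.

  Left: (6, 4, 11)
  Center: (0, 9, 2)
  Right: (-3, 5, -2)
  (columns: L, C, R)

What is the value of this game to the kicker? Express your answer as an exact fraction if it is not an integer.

54/11

Row minima: Left → 4, Center → 0, Right → -3; maximin = 4.
Column maxima: L → 6, C → 9, R → 11; minimax = 6.
4 ≠ 6, so there is no saddle point; optimal play is mixed.
Right is strictly dominated by Center, so the kicker never plays it.
R is strictly dominated by L (it gives the kicker strictly more in every row), so the keeper never plays it.
On the remaining 2×2 (Left, Center vs L, C):
Let the kicker play Left with probability p. Expected payoff against L: 6p + 0(1−p) = 6p; against C: 4p + 9(1−p) = −5p + 9.
Setting these equal: 6p = −5p + 9 ⇒ 11p = 9 ⇒ p = 9/11, and the value is (6)·(9/11) = 54/11.
For the keeper: with q = P(L), equating Left's and Center's payoffs gives 2q + 4 = −9q + 9 ⇒ q = 5/11.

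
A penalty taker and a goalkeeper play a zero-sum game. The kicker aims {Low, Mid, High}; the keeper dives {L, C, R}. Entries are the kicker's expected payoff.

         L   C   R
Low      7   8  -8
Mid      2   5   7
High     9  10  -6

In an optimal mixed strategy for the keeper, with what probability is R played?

7/20

Row minima: Low → -8, Mid → 2, High → -6; maximin = 2.
Column maxima: L → 9, C → 10, R → 7; minimax = 7.
2 ≠ 7, so there is no saddle point; optimal play is mixed.
Low is strictly dominated by High, so the kicker never plays it.
C is strictly dominated by L (it gives the kicker strictly more in every row), so the keeper never plays it.
On the remaining 2×2 (Mid, High vs L, R):
Let the kicker play Mid with probability p. Expected payoff against L: 2p + 9(1−p) = −7p + 9; against R: 7p + (-6)(1−p) = 13p − 6.
Setting these equal: −7p + 9 = 13p − 6 ⇒ −20p = -15 ⇒ p = 3/4, and the value is (-7)·(3/4) + 9 = 15/4.
For the keeper: with q = P(L), equating Mid's and High's payoffs gives −5q + 7 = 15q − 6 ⇒ q = 13/20.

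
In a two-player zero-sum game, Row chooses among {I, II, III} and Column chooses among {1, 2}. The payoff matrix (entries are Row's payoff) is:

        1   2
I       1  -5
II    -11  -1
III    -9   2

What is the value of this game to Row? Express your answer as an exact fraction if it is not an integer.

-43/17

Row minima: I → -5, II → -11, III → -9; maximin = -5.
Column maxima: 1 → 1, 2 → 2; minimax = 1.
-5 ≠ 1, so there is no saddle point; optimal play is mixed.
II is strictly dominated by III, so Row never plays it.
On the remaining 2×2 (I, III vs 1, 2):
Let Row play I with probability p. Expected payoff against 1: 1p + (-9)(1−p) = 10p − 9; against 2: (-5)p + 2(1−p) = −7p + 2.
Setting these equal: 10p − 9 = −7p + 2 ⇒ 17p = 11 ⇒ p = 11/17, and the value is (10)·(11/17) − 9 = -43/17.
For Column: with q = P(1), equating I's and III's payoffs gives 6q − 5 = −11q + 2 ⇒ q = 7/17.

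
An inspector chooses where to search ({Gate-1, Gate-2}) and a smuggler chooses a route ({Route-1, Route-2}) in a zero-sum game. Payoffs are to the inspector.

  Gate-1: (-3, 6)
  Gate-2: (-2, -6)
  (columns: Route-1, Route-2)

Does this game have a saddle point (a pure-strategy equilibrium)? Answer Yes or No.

No

Row minima: Gate-1 → -3, Gate-2 → -6; maximin = -3.
Column maxima: Route-1 → -2, Route-2 → 6; minimax = -2.
-3 ≠ -2, so no pure-strategy equilibrium exists.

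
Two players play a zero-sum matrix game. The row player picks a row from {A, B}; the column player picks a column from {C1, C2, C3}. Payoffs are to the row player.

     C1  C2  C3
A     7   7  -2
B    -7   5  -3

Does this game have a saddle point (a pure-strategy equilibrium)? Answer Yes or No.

Row minima: A → -2, B → -7; maximin = -2.
Column maxima: C1 → 7, C2 → 7, C3 → -2; minimax = -2.
maximin = minimax = -2, so a saddle point exists.

Yes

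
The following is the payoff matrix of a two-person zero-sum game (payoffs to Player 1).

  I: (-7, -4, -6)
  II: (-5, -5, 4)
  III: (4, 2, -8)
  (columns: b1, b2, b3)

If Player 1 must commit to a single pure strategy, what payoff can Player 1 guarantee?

Row minima: I → -7, II → -5, III → -8.
The best of these is -5.

-5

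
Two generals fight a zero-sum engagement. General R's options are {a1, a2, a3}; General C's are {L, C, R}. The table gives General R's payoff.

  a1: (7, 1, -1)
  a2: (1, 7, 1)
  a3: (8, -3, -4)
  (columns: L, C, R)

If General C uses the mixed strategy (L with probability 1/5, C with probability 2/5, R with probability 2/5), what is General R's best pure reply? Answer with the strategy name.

Expected payoff of a1: (1/5)·7 + (2/5)·1 + (2/5)·(-1) = 7/5.
Expected payoff of a2: (1/5)·1 + (2/5)·7 + (2/5)·1 = 17/5.
Expected payoff of a3: (1/5)·8 + (2/5)·(-3) + (2/5)·(-4) = -6/5.
The largest is 17/5, so General R's best response is a2.

a2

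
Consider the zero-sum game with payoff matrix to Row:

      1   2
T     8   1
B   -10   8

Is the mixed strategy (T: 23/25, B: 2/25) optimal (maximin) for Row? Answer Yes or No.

Against 1 this mix gives (23/25)·8 + (2/25)·(-10) = 164/25.
Against 2 this mix gives (23/25)·1 + (2/25)·8 = 39/25.
Column will play 2, holding Row to 39/25. Shifting weight toward the row that does better against 2 would raise this floor (the equalizing mix achieves 74/25 against both 2 and 1), so the proposed strategy is not optimal.

No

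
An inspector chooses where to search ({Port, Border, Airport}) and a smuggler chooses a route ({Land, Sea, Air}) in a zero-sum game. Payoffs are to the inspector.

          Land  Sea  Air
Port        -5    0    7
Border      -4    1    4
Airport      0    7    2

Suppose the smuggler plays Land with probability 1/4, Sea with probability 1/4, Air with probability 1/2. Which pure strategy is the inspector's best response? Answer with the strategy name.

Expected payoff of Port: (1/4)·(-5) + (1/4)·0 + (1/2)·7 = 9/4.
Expected payoff of Border: (1/4)·(-4) + (1/4)·1 + (1/2)·4 = 5/4.
Expected payoff of Airport: (1/4)·0 + (1/4)·7 + (1/2)·2 = 11/4.
The largest is 11/4, so the inspector's best response is Airport.

Airport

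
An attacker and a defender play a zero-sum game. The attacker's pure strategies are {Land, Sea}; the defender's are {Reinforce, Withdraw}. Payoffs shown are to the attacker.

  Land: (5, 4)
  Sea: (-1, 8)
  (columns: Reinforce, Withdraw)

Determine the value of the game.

Row minima: Land → 4, Sea → -1; maximin = 4.
Column maxima: Reinforce → 5, Withdraw → 8; minimax = 5.
4 ≠ 5, so there is no saddle point; optimal play is mixed.
Let the attacker play Land with probability p. Expected payoff against Reinforce: 5p + (-1)(1−p) = 6p − 1; against Withdraw: 4p + 8(1−p) = −4p + 8.
Setting these equal: 6p − 1 = −4p + 8 ⇒ 10p = 9 ⇒ p = 9/10, and the value is (6)·(9/10) − 1 = 22/5.
For the defender: with q = P(Reinforce), equating Land's and Sea's payoffs gives q + 4 = −9q + 8 ⇒ q = 2/5.

22/5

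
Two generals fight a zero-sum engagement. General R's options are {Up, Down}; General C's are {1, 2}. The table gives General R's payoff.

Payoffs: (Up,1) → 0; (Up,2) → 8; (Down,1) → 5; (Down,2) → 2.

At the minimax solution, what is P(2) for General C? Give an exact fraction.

5/11

Row minima: Up → 0, Down → 2; maximin = 2.
Column maxima: 1 → 5, 2 → 8; minimax = 5.
2 ≠ 5, so there is no saddle point; optimal play is mixed.
Let General R play Up with probability p. Expected payoff against 1: 0p + 5(1−p) = −5p + 5; against 2: 8p + 2(1−p) = 6p + 2.
Setting these equal: −5p + 5 = 6p + 2 ⇒ −11p = -3 ⇒ p = 3/11, and the value is (-5)·(3/11) + 5 = 40/11.
For General C: with q = P(1), equating Up's and Down's payoffs gives −8q + 8 = 3q + 2 ⇒ q = 6/11.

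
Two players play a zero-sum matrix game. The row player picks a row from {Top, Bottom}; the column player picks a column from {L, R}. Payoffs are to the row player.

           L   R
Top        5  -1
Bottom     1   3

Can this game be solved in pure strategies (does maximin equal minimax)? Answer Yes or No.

No

Row minima: Top → -1, Bottom → 1; maximin = 1.
Column maxima: L → 5, R → 3; minimax = 3.
1 ≠ 3, so no pure-strategy equilibrium exists.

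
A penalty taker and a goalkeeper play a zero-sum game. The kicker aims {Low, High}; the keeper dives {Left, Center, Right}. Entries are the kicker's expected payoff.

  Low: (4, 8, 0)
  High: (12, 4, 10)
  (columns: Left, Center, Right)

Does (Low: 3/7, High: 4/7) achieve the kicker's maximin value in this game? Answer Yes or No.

Yes

Against Left this mix gives (3/7)·4 + (4/7)·12 = 60/7.
Against Center this mix gives (3/7)·8 + (4/7)·4 = 40/7.
Against Right this mix gives (3/7)·0 + (4/7)·10 = 40/7.
All of the keeper's active replies (Center, Right) yield 40/7, and no column does worse for the kicker. The mix makes the keeper indifferent and guarantees 40/7, so it is optimal.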